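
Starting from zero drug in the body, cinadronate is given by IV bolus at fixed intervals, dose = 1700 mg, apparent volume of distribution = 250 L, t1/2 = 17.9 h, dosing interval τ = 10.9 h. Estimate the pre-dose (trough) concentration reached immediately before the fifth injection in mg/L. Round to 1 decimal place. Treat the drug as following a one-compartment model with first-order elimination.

C₀ per dose = Dose / Vd = 1700 / 250 = 6.800 mg/L
k = ln2 / t½ = 0.693147 / 17.9 = 0.03872 h⁻¹
Fraction remaining after one interval: r = e^(−kτ) = e^(−0.03872 × 10.9) = 0.6557
Before dose 5, 4 doses have been given (aged 1τ, 2τ, 3τ, 4τ).
C_trough = C₀ × (r + r² + … + r^4) = C₀ × r(1−r^4)/(1−r)
        = 6.800 × 0.6557 × (1 − 0.1849) / (1 − 0.6557) = 10.56 mg/L

10.6 mg/L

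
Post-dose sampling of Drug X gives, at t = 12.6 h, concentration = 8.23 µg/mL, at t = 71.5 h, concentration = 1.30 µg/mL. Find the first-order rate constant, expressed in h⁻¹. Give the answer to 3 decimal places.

k = ln(C₁/C₂) / (t₂ − t₁) = ln(8.23/1.30) / (71.5 − 12.6)
  = 1.845 / 58.90 = 0.03132 h⁻¹

0.031 h⁻¹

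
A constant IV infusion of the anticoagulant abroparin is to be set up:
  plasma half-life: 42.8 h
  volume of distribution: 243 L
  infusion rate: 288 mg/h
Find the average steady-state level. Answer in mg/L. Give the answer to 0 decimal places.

73 mg/L

k = ln2 / t½ = 0.693147 / 42.8 = 0.01620 h⁻¹
CL = k × Vd = 0.01620 × 243 = 3.937 L/h
At steady state Css = R₀ / CL = 288 / 3.937 = 73.15 mg/L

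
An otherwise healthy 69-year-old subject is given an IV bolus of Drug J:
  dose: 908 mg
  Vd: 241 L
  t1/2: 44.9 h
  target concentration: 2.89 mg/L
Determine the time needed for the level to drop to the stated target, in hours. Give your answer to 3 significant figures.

17.2 h

C₀ = Dose / Vd = 908.0 / 241 = 3.768 mg/L
k = ln2 / t½ = 0.693147 / 44.9 = 0.01544 h⁻¹
t = ln(C₀ / C) / k = ln(3.768 / 2.89) / 0.01544
  = ln(1.304) / 0.01544 = 0.2654 / 0.01544 = 17.19 h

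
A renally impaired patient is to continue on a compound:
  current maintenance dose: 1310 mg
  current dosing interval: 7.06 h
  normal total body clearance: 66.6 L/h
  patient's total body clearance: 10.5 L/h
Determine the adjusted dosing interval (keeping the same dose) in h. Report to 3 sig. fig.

To keep the same average steady-state level, dosing rate must scale with clearance.
CL ratio = 10.5 / 66.6 = 0.1577
New interval (same dose) = 7.06 / 0.1577 = 44.77 h

44.8 h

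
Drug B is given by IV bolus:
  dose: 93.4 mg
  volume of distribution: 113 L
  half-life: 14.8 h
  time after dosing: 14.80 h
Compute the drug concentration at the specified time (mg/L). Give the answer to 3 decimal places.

C₀ = Dose / Vd = 93.40 / 113 = 0.8265 mg/L
k = ln2 / t½ = 0.693147 / 14.8 = 0.04683 h⁻¹
t / t½ = 14.80 / 14.8 = 1 half-lives
C = C₀ × (1/2)^1 = 0.8265 × 0.5000 = 0.4133 mg/L

0.413 mg/L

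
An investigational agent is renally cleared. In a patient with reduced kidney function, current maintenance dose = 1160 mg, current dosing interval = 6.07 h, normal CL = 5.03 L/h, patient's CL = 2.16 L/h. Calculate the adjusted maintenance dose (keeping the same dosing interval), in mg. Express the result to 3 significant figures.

To keep the same average steady-state level, dosing rate must scale with clearance.
CL ratio = 2.16 / 5.03 = 0.4294
New dose (same interval) = 1160 × 0.4294 = 498.1 mg

498 mg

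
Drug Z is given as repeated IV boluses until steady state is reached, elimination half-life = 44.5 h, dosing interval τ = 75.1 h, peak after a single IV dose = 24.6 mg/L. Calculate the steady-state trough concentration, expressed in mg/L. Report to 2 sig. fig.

11 mg/L

k = ln2 / t½ = 0.693147 / 44.5 = 0.01558 h⁻¹
e^(−kτ) = e^(−0.01558 × 75.1) = 0.3103
Accumulation ratio R = 1 / (1 − e^(−kτ)) = 1 / (1 − 0.3103) = 1.450
Steady-state trough = C₀ × R × e^(−kτ) = 24.6 × 1.450 × 0.3103 = 11.07 mg/L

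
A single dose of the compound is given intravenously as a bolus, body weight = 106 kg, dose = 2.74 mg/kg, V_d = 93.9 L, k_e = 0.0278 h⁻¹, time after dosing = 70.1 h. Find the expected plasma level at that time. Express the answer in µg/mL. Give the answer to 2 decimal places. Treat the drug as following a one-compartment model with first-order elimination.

0.44 µg/mL

Total dose = 2.74 × 106 = 290.4 mg
C₀ = Dose / Vd = 290.4 / 93.9 = 3.093 mg/L
C = C₀ · e^(−k·t) = 3.093 × e^(−0.02780 × 70.1)
  = 3.093 × 0.1424 = 0.4404 mg/L
(0.4404 mg/L = 0.4404 µg/mL)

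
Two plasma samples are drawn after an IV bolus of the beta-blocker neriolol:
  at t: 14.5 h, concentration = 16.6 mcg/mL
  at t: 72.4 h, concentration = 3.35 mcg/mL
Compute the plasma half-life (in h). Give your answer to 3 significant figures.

25.1 h

k = ln(C₁/C₂) / (t₂ − t₁) = ln(16.6/3.35) / (72.4 − 14.5)
  = 1.600 / 57.90 = 0.02763 h⁻¹
t½ = ln2 / k = 0.693147 / 0.02763 = 25.09 h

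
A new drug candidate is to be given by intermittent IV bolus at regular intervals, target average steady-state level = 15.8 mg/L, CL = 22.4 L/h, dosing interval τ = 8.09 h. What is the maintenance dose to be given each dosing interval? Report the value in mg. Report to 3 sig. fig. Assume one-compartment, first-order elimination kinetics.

At steady state, Dose/τ = Css × CL.
Dose = Css × CL × τ = 15.8 × 22.40 × 8.09 = 2863 mg

2860 mg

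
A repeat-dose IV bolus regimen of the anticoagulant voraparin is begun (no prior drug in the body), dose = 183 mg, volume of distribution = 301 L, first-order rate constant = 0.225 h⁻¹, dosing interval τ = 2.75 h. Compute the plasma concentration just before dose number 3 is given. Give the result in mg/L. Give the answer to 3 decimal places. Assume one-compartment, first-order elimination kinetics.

C₀ per dose = Dose / Vd = 183 / 301 = 0.6080 mg/L
Fraction remaining after one interval: r = e^(−kτ) = e^(−0.2250 × 2.75) = 0.5386
Before dose 3, 2 doses have been given (aged 1τ, 2τ).
C_trough = C₀ × (r + r²) = 0.6080 × (0.5386 + 0.2901) = 0.5038 mg/L

0.504 mg/L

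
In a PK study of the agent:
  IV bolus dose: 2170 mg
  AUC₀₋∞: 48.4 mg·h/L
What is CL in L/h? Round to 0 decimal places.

CL = Dose / AUC = 2170 / 48.4 = 44.83 L/h

45 L/h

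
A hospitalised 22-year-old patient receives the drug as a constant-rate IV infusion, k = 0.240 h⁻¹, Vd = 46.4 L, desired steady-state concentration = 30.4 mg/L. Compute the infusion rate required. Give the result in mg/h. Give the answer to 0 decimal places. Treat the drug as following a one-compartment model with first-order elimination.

CL = k × Vd = 0.2400 × 46.4 = 11.14 L/h
At steady state, infusion rate R₀ = Css × CL = 30.4 × 11.14 = 338.7 mg/h

339 mg/h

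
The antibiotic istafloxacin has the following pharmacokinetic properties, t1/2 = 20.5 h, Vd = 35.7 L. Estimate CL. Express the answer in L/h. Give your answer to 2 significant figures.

1.2 L/h

k = ln2 / t½ = 0.693147 / 20.5 = 0.03381 h⁻¹
CL = k × Vd = 0.03381 × 35.7 = 1.207 L/h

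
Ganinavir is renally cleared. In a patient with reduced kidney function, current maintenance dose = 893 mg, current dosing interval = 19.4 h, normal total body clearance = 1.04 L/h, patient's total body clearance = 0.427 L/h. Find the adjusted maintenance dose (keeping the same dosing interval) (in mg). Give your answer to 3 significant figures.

To keep the same average steady-state level, dosing rate must scale with clearance.
CL ratio = 0.427 / 1.04 = 0.4106
New dose (same interval) = 893 × 0.4106 = 366.7 mg

367 mg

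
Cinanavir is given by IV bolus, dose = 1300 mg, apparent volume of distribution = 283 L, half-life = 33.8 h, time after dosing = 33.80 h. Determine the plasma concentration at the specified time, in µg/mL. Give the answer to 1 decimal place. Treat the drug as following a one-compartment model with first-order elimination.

2.3 µg/mL

C₀ = Dose / Vd = 1300 / 283 = 4.594 mg/L
k = ln2 / t½ = 0.693147 / 33.8 = 0.02051 h⁻¹
t / t½ = 33.80 / 33.8 = 1 half-lives
C = C₀ × (1/2)^1 = 4.594 × 0.5000 = 2.297 mg/L
(2.297 mg/L = 2.297 µg/mL)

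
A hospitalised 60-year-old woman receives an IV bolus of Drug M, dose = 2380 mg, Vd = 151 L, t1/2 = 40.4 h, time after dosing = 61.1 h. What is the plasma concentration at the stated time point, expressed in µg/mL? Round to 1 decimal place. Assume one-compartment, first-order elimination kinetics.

5.5 µg/mL

C₀ = Dose / Vd = 2380 / 151 = 15.76 mg/L
k = ln2 / t½ = 0.693147 / 40.4 = 0.01716 h⁻¹
C = C₀ · e^(−k·t) = 15.76 × e^(−0.01716 × 61.1)
  = 15.76 × 0.3505 = 5.524 mg/L
(5.524 mg/L = 5.524 µg/mL)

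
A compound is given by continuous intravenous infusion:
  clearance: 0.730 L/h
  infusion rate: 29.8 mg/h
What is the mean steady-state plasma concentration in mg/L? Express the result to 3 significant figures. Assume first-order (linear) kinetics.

At steady state Css = R₀ / CL = 29.8 / 0.7300 = 40.82 mg/L

40.8 mg/L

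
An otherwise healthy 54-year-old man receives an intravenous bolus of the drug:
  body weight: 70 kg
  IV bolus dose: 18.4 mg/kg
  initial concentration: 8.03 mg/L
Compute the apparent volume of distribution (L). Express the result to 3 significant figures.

160 L

Dose = 18.4 × 70 = 1288 mg
Vd = Dose / C₀ = 1288 / 8.03 = 160.4 L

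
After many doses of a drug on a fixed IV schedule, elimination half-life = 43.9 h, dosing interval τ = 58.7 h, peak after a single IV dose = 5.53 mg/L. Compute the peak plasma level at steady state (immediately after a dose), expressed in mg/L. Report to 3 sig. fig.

k = ln2 / t½ = 0.693147 / 43.9 = 0.01579 h⁻¹
e^(−kτ) = e^(−0.01579 × 58.7) = 0.3958
Accumulation ratio R = 1 / (1 − e^(−kτ)) = 1 / (1 − 0.3958) = 1.655
Steady-state peak = C₀ × R = 5.53 × 1.655 = 9.152 mg/L

9.15 mg/L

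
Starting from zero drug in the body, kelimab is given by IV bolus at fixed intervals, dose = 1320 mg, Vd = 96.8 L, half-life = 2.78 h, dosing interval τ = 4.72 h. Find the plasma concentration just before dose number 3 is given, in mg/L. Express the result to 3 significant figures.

C₀ per dose = Dose / Vd = 1320 / 96.8 = 13.64 mg/L
k = ln2 / t½ = 0.693147 / 2.78 = 0.2493 h⁻¹
Fraction remaining after one interval: r = e^(−kτ) = e^(−0.2493 × 4.72) = 0.3083
Before dose 3, 2 doses have been given (aged 1τ, 2τ).
C_trough = C₀ × (r + r²) = 13.64 × (0.3083 + 0.09505) = 5.502 mg/L

5.50 mg/L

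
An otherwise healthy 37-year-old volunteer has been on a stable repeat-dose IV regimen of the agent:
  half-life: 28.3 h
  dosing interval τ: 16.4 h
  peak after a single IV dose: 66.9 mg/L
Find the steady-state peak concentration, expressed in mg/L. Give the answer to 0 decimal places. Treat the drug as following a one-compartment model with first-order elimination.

k = ln2 / t½ = 0.693147 / 28.3 = 0.02449 h⁻¹
e^(−kτ) = e^(−0.02449 × 16.4) = 0.6692
Accumulation ratio R = 1 / (1 − e^(−kτ)) = 1 / (1 − 0.6692) = 3.023
Steady-state peak = C₀ × R = 66.9 × 3.023 = 202.2 mg/L

202 mg/L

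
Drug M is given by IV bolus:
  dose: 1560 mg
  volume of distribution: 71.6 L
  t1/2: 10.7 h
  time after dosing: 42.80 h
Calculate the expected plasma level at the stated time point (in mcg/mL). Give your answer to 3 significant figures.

1.36 mcg/mL

C₀ = Dose / Vd = 1560 / 71.6 = 21.79 mg/L
k = ln2 / t½ = 0.693147 / 10.7 = 0.06478 h⁻¹
t / t½ = 42.80 / 10.7 = 4 half-lives
C = C₀ × (1/2)^4 = 21.79 × 0.06250 = 1.362 mg/L
(1.362 mg/L = 1.362 mcg/mL)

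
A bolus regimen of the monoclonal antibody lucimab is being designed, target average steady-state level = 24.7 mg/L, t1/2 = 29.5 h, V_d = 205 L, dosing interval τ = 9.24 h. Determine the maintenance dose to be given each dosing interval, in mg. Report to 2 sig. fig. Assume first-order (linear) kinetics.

1100 mg

k = ln2 / t½ = 0.693147 / 29.5 = 0.02350 h⁻¹
CL = k × Vd = 0.02350 × 205 = 4.818 L/h
At steady state, Dose/τ = Css × CL.
Dose = Css × CL × τ = 24.7 × 4.818 × 9.24 = 1100 mg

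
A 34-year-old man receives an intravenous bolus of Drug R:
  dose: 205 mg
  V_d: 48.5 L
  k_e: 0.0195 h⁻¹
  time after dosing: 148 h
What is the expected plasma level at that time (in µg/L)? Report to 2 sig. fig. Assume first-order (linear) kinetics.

240 µg/L

C₀ = Dose / Vd = 205.0 / 48.5 = 4.227 mg/L
C = C₀ · e^(−k·t) = 4.227 × e^(−0.01950 × 148)
  = 4.227 × 0.05580 = 0.2359 mg/L
Convert: 0.2359 mg/L × 1000 = 235.9 µg/L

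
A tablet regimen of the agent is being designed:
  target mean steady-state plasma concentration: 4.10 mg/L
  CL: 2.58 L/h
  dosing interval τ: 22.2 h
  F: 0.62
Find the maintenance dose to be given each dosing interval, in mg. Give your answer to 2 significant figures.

380 mg

At steady state, F × (Dose/τ) = Css × CL.
Dose = Css × CL × τ / F = 4.10 × 2.580 × 22.2 / 0.62 = 378.8 mg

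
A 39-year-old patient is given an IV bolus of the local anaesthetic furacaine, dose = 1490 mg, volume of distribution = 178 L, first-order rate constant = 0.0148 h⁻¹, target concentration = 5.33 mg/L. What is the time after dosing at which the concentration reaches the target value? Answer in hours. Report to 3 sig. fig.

C₀ = Dose / Vd = 1490 / 178 = 8.371 mg/L
t = ln(C₀ / C) / k = ln(8.371 / 5.33) / 0.01480
  = ln(1.571) / 0.01480 = 0.4517 / 0.01480 = 30.52 h

30.5 h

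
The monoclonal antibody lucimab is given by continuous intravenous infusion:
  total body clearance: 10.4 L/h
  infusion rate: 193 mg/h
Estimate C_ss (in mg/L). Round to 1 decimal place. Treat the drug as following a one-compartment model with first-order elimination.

At steady state Css = R₀ / CL = 193 / 10.40 = 18.56 mg/L

18.6 mg/L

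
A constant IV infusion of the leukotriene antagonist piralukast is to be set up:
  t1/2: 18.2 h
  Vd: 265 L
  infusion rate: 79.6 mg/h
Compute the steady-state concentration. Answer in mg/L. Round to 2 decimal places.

7.89 mg/L

k = ln2 / t½ = 0.693147 / 18.2 = 0.03809 h⁻¹
CL = k × Vd = 0.03809 × 265 = 10.09 L/h
At steady state Css = R₀ / CL = 79.6 / 10.09 = 7.889 mg/L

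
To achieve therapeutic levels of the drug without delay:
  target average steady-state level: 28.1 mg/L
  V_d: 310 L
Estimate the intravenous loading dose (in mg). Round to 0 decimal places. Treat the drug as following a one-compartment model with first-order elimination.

LD = Css × Vd = 28.1 × 310 = 8711 mg

8711 mg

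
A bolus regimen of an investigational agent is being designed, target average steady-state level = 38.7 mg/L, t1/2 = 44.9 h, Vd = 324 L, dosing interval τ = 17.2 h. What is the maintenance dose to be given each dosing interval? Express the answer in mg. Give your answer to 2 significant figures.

3300 mg

k = ln2 / t½ = 0.693147 / 44.9 = 0.01544 h⁻¹
CL = k × Vd = 0.01544 × 324 = 5.003 L/h
At steady state, Dose/τ = Css × CL.
Dose = Css × CL × τ = 38.7 × 5.003 × 17.2 = 3330 mg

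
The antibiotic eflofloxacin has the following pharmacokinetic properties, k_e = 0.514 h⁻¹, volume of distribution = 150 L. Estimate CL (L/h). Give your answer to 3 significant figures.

CL = k × Vd = 0.514 × 150 = 77.10 L/h

77.1 L/h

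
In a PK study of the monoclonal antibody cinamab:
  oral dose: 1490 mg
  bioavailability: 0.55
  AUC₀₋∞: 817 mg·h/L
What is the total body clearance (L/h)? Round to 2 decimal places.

CL = F·Dose / AUC = 0.55 × 1490 / 817 = 1.003 L/h

1.00 L/h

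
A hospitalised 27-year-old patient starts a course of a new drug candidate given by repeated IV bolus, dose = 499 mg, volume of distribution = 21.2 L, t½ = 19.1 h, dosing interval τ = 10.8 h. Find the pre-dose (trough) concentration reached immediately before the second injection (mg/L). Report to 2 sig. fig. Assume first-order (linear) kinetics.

16 mg/L

C₀ per dose = Dose / Vd = 499 / 21.2 = 23.54 mg/L
k = ln2 / t½ = 0.693147 / 19.1 = 0.03629 h⁻¹
Fraction remaining after one interval: r = e^(−kτ) = e^(−0.03629 × 10.8) = 0.6758
Before dose 2, 1 dose has been given (aged 1τ).
C_trough = C₀ × r = 23.54 × 0.6758 = 15.91 mg/L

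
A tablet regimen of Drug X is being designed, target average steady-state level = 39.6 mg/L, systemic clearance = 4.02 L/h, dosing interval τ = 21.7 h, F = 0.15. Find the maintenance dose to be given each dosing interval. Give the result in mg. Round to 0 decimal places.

At steady state, F × (Dose/τ) = Css × CL.
Dose = Css × CL × τ / F = 39.6 × 4.020 × 21.7 / 0.15 = 23030 mg

23030 mg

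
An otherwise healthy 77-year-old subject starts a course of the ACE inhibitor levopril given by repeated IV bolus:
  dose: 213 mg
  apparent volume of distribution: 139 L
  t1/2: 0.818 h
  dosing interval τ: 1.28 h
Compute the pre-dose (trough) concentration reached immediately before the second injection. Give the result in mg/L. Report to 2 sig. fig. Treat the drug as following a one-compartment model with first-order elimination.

0.52 mg/L

C₀ per dose = Dose / Vd = 213 / 139 = 1.532 mg/L
k = ln2 / t½ = 0.693147 / 0.818 = 0.8474 h⁻¹
Fraction remaining after one interval: r = e^(−kτ) = e^(−0.8474 × 1.28) = 0.3380
Before dose 2, 1 dose has been given (aged 1τ).
C_trough = C₀ × r = 1.532 × 0.3380 = 0.5178 mg/L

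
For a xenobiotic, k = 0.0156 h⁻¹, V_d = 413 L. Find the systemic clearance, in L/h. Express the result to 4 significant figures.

6.443 L/h

CL = k × Vd = 0.0156 × 413 = 6.443 L/h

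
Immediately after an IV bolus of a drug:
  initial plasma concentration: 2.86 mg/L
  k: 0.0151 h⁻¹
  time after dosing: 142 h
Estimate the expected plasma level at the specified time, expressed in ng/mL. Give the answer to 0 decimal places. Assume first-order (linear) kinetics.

335 ng/mL

C = C₀ · e^(−k·t) = 2.860 × e^(−0.01510 × 142)
  = 2.860 × 0.1172 = 0.3352 mg/L
Convert: 0.3352 mg/L × 1000 = 335.2 ng/mL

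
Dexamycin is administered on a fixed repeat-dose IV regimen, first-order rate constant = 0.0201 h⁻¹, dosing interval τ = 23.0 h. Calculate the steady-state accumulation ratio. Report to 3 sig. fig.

e^(−kτ) = e^(−0.02010 × 23.0) = 0.6298
Accumulation ratio R = 1 / (1 − e^(−kτ)) = 1 / (1 − 0.6298) = 2.701

2.70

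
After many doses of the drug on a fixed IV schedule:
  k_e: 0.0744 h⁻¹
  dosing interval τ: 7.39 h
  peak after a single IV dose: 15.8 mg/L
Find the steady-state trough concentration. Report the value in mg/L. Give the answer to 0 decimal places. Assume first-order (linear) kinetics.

22 mg/L

e^(−kτ) = e^(−0.07440 × 7.39) = 0.5771
Accumulation ratio R = 1 / (1 − e^(−kτ)) = 1 / (1 − 0.5771) = 2.365
Steady-state trough = C₀ × R × e^(−kτ) = 15.8 × 2.365 × 0.5771 = 21.56 mg/L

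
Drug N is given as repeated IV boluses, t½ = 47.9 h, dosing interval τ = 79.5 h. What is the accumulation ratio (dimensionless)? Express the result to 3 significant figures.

k = ln2 / t½ = 0.693147 / 47.9 = 0.01447 h⁻¹
e^(−kτ) = e^(−0.01447 × 79.5) = 0.3165
Accumulation ratio R = 1 / (1 − e^(−kτ)) = 1 / (1 − 0.3165) = 1.463

1.46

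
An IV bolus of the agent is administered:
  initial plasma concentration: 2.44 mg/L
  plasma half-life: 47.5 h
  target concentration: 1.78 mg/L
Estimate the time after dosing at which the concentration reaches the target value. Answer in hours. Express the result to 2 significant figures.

22 h

k = ln2 / t½ = 0.693147 / 47.5 = 0.01459 h⁻¹
t = ln(C₀ / C) / k = ln(2.440 / 1.78) / 0.01459
  = ln(1.371) / 0.01459 = 0.3155 / 0.01459 = 21.62 h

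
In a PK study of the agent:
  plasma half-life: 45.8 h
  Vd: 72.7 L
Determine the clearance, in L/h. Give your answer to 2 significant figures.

1.1 L/h

k = ln2 / t½ = 0.693147 / 45.8 = 0.01513 h⁻¹
CL = k × Vd = 0.01513 × 72.7 = 1.100 L/h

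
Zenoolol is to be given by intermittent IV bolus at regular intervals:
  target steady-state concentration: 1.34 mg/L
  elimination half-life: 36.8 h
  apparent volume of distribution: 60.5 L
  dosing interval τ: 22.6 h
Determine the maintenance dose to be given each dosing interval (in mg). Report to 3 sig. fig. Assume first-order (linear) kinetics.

k = ln2 / t½ = 0.693147 / 36.8 = 0.01884 h⁻¹
CL = k × Vd = 0.01884 × 60.5 = 1.140 L/h
At steady state, Dose/τ = Css × CL.
Dose = Css × CL × τ = 1.34 × 1.140 × 22.6 = 34.52 mg

34.5 mg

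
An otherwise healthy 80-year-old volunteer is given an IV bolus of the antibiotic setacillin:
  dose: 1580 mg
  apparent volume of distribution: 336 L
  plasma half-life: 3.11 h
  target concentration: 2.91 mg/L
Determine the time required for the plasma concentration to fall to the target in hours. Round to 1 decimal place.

C₀ = Dose / Vd = 1580 / 336 = 4.702 mg/L
k = ln2 / t½ = 0.693147 / 3.11 = 0.2229 h⁻¹
t = ln(C₀ / C) / k = ln(4.702 / 2.91) / 0.2229
  = ln(1.616) / 0.2229 = 0.4800 / 0.2229 = 2.153 h

2.2 h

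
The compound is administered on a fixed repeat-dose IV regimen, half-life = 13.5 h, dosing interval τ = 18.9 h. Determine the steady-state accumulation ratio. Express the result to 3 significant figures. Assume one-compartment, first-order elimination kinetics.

k = ln2 / t½ = 0.693147 / 13.5 = 0.05134 h⁻¹
e^(−kτ) = e^(−0.05134 × 18.9) = 0.3790
Accumulation ratio R = 1 / (1 − e^(−kτ)) = 1 / (1 − 0.3790) = 1.610

1.61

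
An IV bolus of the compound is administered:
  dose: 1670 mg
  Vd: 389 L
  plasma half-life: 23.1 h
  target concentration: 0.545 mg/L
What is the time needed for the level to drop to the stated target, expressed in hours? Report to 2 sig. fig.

69 h

C₀ = Dose / Vd = 1670 / 389 = 4.293 mg/L
k = ln2 / t½ = 0.693147 / 23.1 = 0.03001 h⁻¹
t = ln(C₀ / C) / k = ln(4.293 / 0.545) / 0.03001
  = ln(7.877) / 0.03001 = 2.064 / 0.03001 = 68.78 h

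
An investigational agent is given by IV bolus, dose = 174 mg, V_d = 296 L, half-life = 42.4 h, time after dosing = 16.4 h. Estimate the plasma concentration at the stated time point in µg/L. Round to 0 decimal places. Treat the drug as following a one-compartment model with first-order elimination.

C₀ = Dose / Vd = 174.0 / 296 = 0.5878 mg/L
k = ln2 / t½ = 0.693147 / 42.4 = 0.01635 h⁻¹
C = C₀ · e^(−k·t) = 0.5878 × e^(−0.01635 × 16.4)
  = 0.5878 × 0.7648 = 0.4495 mg/L
Convert: 0.4495 mg/L × 1000 = 449.5 µg/L

450 µg/L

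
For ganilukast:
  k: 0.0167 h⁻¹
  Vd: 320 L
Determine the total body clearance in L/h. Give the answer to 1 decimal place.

5.3 L/h

CL = k × Vd = 0.0167 × 320 = 5.344 L/h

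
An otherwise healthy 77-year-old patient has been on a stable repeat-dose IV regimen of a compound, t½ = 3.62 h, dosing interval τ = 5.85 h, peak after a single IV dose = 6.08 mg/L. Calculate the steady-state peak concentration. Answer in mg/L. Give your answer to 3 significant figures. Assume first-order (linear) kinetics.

9.02 mg/L

k = ln2 / t½ = 0.693147 / 3.62 = 0.1915 h⁻¹
e^(−kτ) = e^(−0.1915 × 5.85) = 0.3262
Accumulation ratio R = 1 / (1 − e^(−kτ)) = 1 / (1 − 0.3262) = 1.484
Steady-state peak = C₀ × R = 6.08 × 1.484 = 9.023 mg/L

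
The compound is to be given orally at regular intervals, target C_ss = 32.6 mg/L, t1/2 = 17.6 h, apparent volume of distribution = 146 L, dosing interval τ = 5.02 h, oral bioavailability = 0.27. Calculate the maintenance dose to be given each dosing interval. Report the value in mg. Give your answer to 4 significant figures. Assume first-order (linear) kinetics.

k = ln2 / t½ = 0.693147 / 17.6 = 0.03938 h⁻¹
CL = k × Vd = 0.03938 × 146 = 5.749 L/h
At steady state, F × (Dose/τ) = Css × CL.
Dose = Css × CL × τ / F = 32.6 × 5.749 × 5.02 / 0.27 = 3485 mg

3485 mg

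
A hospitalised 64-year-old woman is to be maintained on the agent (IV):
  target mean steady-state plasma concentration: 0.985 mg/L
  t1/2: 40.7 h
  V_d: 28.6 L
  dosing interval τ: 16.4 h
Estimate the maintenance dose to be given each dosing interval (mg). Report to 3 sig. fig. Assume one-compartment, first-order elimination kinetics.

7.87 mg

k = ln2 / t½ = 0.693147 / 40.7 = 0.01703 h⁻¹
CL = k × Vd = 0.01703 × 28.6 = 0.4871 L/h
At steady state, Dose/τ = Css × CL.
Dose = Css × CL × τ = 0.985 × 0.4871 × 16.4 = 7.869 mg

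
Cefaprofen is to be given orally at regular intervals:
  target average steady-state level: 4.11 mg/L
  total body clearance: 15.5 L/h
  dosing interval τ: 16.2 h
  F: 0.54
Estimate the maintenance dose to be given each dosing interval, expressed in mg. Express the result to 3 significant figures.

1910 mg

At steady state, F × (Dose/τ) = Css × CL.
Dose = Css × CL × τ / F = 4.11 × 15.50 × 16.2 / 0.54 = 1911 mg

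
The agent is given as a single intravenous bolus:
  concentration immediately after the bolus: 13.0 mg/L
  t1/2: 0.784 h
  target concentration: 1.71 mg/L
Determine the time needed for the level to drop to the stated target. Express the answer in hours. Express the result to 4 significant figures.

k = ln2 / t½ = 0.693147 / 0.784 = 0.8841 h⁻¹
t = ln(C₀ / C) / k = ln(13.00 / 1.71) / 0.8841
  = ln(7.602) / 0.8841 = 2.028 / 0.8841 = 2.294 h

2.294 h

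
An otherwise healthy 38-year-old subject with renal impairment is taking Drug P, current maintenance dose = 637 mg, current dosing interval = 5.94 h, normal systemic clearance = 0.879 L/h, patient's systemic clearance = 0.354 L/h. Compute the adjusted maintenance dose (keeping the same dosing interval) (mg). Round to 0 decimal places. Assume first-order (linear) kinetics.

257 mg

To keep the same average steady-state level, dosing rate must scale with clearance.
CL ratio = 0.354 / 0.879 = 0.4027
New dose (same interval) = 637 × 0.4027 = 256.5 mg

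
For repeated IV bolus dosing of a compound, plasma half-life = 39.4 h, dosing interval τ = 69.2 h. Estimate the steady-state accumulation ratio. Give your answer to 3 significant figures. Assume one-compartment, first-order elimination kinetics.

1.42

k = ln2 / t½ = 0.693147 / 39.4 = 0.01759 h⁻¹
e^(−kτ) = e^(−0.01759 × 69.2) = 0.2960
Accumulation ratio R = 1 / (1 − e^(−kτ)) = 1 / (1 − 0.2960) = 1.420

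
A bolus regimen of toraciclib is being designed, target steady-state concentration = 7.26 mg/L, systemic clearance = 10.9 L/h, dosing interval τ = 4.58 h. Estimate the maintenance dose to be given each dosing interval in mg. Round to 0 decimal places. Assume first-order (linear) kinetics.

At steady state, Dose/τ = Css × CL.
Dose = Css × CL × τ = 7.26 × 10.90 × 4.58 = 362.4 mg

362 mg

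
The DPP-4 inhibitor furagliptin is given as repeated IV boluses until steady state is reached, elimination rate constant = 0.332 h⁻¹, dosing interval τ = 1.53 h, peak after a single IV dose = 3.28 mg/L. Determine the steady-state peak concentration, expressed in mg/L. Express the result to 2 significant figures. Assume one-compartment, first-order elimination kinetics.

e^(−kτ) = e^(−0.3320 × 1.53) = 0.6017
Accumulation ratio R = 1 / (1 − e^(−kτ)) = 1 / (1 − 0.6017) = 2.511
Steady-state peak = C₀ × R = 3.28 × 2.511 = 8.236 mg/L

8.2 mg/L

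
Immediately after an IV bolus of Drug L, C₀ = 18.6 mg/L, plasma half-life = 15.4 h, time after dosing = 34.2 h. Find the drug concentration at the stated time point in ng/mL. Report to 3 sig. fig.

k = ln2 / t½ = 0.693147 / 15.4 = 0.04501 h⁻¹
C = C₀ · e^(−k·t) = 18.60 × e^(−0.04501 × 34.2)
  = 18.60 × 0.2145 = 3.990 mg/L
Convert: 3.990 mg/L × 1000 = 3990 ng/mL

3990 ng/mL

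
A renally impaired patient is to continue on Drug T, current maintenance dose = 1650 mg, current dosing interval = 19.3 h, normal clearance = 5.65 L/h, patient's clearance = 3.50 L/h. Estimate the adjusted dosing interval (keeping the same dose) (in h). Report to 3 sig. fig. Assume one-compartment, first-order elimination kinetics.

To keep the same average steady-state level, dosing rate must scale with clearance.
CL ratio = 3.50 / 5.65 = 0.6195
New interval (same dose) = 19.3 / 0.6195 = 31.15 h

31.2 h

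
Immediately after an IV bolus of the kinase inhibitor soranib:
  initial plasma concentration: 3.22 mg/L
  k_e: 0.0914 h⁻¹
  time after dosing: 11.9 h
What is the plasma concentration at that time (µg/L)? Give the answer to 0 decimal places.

C = C₀ · e^(−k·t) = 3.220 × e^(−0.09140 × 11.9)
  = 3.220 × 0.3370 = 1.085 mg/L
Convert: 1.085 mg/L × 1000 = 1085 µg/L

1085 µg/L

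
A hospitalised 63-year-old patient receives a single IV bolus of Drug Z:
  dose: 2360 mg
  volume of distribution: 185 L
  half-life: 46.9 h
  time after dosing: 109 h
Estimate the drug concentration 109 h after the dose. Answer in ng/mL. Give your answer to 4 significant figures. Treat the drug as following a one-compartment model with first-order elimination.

2548 ng/mL

C₀ = Dose / Vd = 2360 / 185 = 12.76 mg/L
k = ln2 / t½ = 0.693147 / 46.9 = 0.01478 h⁻¹
C = C₀ · e^(−k·t) = 12.76 × e^(−0.01478 × 109)
  = 12.76 × 0.1997 = 2.548 mg/L
Convert: 2.548 mg/L × 1000 = 2548 ng/mL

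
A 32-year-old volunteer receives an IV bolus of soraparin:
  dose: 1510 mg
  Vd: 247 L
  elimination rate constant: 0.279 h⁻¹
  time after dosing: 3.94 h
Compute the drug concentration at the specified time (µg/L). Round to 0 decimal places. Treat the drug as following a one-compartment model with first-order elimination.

2036 µg/L

C₀ = Dose / Vd = 1510 / 247 = 6.113 mg/L
C = C₀ · e^(−k·t) = 6.113 × e^(−0.2790 × 3.94)
  = 6.113 × 0.3331 = 2.036 mg/L
Convert: 2.036 mg/L × 1000 = 2036 µg/L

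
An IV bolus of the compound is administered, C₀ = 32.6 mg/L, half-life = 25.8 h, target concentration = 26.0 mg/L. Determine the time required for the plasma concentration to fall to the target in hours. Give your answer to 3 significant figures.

k = ln2 / t½ = 0.693147 / 25.8 = 0.02687 h⁻¹
t = ln(C₀ / C) / k = ln(32.60 / 26.0) / 0.02687
  = ln(1.254) / 0.02687 = 0.2263 / 0.02687 = 8.422 h

8.42 h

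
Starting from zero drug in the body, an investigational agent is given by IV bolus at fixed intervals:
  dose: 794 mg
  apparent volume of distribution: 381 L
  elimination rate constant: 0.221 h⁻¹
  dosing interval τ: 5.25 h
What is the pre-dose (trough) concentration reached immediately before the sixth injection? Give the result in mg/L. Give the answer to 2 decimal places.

C₀ per dose = Dose / Vd = 794 / 381 = 2.084 mg/L
Fraction remaining after one interval: r = e^(−kτ) = e^(−0.2210 × 5.25) = 0.3134
Before dose 6, 5 doses have been given (aged 1τ, 2τ, 3τ, 4τ, 5τ).
C_trough = C₀ × (r + r² + … + r^5) = C₀ × r(1−r^5)/(1−r)
        = 2.084 × 0.3134 × (1 − 0.003023) / (1 − 0.3134) = 0.9484 mg/L

0.95 mg/L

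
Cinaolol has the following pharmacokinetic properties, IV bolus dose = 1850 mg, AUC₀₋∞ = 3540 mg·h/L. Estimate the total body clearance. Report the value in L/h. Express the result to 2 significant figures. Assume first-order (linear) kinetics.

0.52 L/h

CL = Dose / AUC = 1850 / 3540 = 0.5226 L/h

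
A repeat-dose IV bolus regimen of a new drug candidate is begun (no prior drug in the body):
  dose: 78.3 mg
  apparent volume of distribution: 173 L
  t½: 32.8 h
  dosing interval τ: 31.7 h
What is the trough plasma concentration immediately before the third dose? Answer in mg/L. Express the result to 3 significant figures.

C₀ per dose = Dose / Vd = 78.3 / 173 = 0.4526 mg/L
k = ln2 / t½ = 0.693147 / 32.8 = 0.02113 h⁻¹
Fraction remaining after one interval: r = e^(−kτ) = e^(−0.02113 × 31.7) = 0.5118
Before dose 3, 2 doses have been given (aged 1τ, 2τ).
C_trough = C₀ × (r + r²) = 0.4526 × (0.5118 + 0.2619) = 0.3502 mg/L

0.350 mg/L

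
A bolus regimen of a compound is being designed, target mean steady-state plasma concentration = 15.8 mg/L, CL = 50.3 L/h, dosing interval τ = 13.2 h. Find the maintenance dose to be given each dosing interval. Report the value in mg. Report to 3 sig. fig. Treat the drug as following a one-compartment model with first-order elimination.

10500 mg

At steady state, Dose/τ = Css × CL.
Dose = Css × CL × τ = 15.8 × 50.30 × 13.2 = 10490 mg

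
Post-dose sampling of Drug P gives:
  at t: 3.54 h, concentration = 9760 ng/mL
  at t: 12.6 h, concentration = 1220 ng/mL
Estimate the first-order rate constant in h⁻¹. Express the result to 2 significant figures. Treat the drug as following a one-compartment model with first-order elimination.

k = ln(C₁/C₂) / (t₂ − t₁) = ln(9760/1220) / (12.6 − 3.54)
  = 2.079 / 9.060 = 0.2295 h⁻¹

0.23 h⁻¹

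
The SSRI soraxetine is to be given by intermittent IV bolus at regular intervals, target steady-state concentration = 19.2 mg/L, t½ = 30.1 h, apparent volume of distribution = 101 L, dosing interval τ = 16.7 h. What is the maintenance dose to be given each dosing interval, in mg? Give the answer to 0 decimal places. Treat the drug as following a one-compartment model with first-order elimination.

k = ln2 / t½ = 0.693147 / 30.1 = 0.02303 h⁻¹
CL = k × Vd = 0.02303 × 101 = 2.326 L/h
At steady state, Dose/τ = Css × CL.
Dose = Css × CL × τ = 19.2 × 2.326 × 16.7 = 745.8 mg

746 mg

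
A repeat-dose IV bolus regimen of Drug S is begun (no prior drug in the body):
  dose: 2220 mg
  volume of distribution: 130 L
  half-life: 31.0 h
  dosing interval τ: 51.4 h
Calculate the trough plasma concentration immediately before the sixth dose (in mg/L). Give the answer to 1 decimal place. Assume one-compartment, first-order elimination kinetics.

C₀ per dose = Dose / Vd = 2220 / 130 = 17.08 mg/L
k = ln2 / t½ = 0.693147 / 31.0 = 0.02236 h⁻¹
Fraction remaining after one interval: r = e^(−kτ) = e^(−0.02236 × 51.4) = 0.3169
Before dose 6, 5 doses have been given (aged 1τ, 2τ, 3τ, 4τ, 5τ).
C_trough = C₀ × (r + r² + … + r^5) = C₀ × r(1−r^5)/(1−r)
        = 17.08 × 0.3169 × (1 − 0.003196) / (1 − 0.3169) = 7.898 mg/L

7.9 mg/L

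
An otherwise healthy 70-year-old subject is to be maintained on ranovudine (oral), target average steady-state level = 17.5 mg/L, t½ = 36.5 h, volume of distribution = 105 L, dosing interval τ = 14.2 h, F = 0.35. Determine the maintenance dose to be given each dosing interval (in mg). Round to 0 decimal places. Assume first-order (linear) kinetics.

k = ln2 / t½ = 0.693147 / 36.5 = 0.01899 h⁻¹
CL = k × Vd = 0.01899 × 105 = 1.994 L/h
At steady state, F × (Dose/τ) = Css × CL.
Dose = Css × CL × τ / F = 17.5 × 1.994 × 14.2 / 0.35 = 1416 mg

1416 mg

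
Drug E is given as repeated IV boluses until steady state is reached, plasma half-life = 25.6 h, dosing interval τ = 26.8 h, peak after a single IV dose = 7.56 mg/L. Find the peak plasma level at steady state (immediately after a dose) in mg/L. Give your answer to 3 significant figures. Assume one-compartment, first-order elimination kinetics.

14.7 mg/L

k = ln2 / t½ = 0.693147 / 25.6 = 0.02708 h⁻¹
e^(−kτ) = e^(−0.02708 × 26.8) = 0.4840
Accumulation ratio R = 1 / (1 − e^(−kτ)) = 1 / (1 − 0.4840) = 1.938
Steady-state peak = C₀ × R = 7.56 × 1.938 = 14.65 mg/L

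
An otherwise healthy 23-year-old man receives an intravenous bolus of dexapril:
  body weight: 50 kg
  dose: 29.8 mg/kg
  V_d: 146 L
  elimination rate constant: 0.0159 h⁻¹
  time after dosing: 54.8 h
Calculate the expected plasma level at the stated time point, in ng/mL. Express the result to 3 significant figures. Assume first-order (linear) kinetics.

Total dose = 29.8 × 50 = 1490 mg
C₀ = Dose / Vd = 1490 / 146 = 10.21 mg/L
C = C₀ · e^(−k·t) = 10.21 × e^(−0.01590 × 54.8)
  = 10.21 × 0.4184 = 4.272 mg/L
Convert: 4.272 mg/L × 1000 = 4272 ng/mL

4270 ng/mL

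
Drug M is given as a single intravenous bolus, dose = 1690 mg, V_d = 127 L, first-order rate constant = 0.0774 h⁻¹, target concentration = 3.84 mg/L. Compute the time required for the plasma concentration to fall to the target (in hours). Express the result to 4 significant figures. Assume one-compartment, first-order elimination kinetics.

C₀ = Dose / Vd = 1690 / 127 = 13.31 mg/L
t = ln(C₀ / C) / k = ln(13.31 / 3.84) / 0.07740
  = ln(3.466) / 0.07740 = 1.243 / 0.07740 = 16.06 h

16.06 h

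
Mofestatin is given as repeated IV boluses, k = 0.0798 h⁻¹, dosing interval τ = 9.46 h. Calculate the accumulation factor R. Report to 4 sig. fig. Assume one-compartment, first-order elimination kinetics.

e^(−kτ) = e^(−0.07980 × 9.46) = 0.4701
Accumulation ratio R = 1 / (1 − e^(−kτ)) = 1 / (1 − 0.4701) = 1.887

1.887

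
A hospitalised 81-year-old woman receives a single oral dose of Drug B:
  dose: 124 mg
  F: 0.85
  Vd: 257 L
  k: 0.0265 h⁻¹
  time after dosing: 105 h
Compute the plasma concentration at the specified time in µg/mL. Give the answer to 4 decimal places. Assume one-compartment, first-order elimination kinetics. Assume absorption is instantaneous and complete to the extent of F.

Amount reaching circulation = F × Dose = 0.85 × 124.0 = 105.4 mg
C₀ = F·Dose / Vd = 105.4 / 257 = 0.4101 mg/L
C = C₀ · e^(−k·t) = 0.4101 × e^(−0.02650 × 105)
  = 0.4101 × 0.06188 = 0.02538 mg/L
(0.02538 mg/L = 0.02538 µg/mL)

0.0254 µg/mL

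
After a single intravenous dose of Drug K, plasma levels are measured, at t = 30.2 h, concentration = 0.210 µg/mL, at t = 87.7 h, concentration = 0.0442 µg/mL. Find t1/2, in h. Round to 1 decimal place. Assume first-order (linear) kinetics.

k = ln(C₁/C₂) / (t₂ − t₁) = ln(0.210/0.0442) / (87.7 − 30.2)
  = 1.558 / 57.50 = 0.02710 h⁻¹
t½ = ln2 / k = 0.693147 / 0.02710 = 25.58 h

25.6 h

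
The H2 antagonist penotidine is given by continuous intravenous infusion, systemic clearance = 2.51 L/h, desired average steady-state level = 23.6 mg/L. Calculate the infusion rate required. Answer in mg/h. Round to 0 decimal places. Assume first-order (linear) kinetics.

At steady state, infusion rate R₀ = Css × CL = 23.6 × 2.510 = 59.24 mg/h

59 mg/h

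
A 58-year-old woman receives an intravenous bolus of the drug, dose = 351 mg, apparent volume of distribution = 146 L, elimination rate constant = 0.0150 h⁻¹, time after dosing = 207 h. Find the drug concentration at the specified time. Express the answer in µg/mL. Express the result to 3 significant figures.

0.108 µg/mL

C₀ = Dose / Vd = 351.0 / 146 = 2.404 mg/L
C = C₀ · e^(−k·t) = 2.404 × e^(−0.01500 × 207)
  = 2.404 × 0.04482 = 0.1077 mg/L
(0.1077 mg/L = 0.1077 µg/mL)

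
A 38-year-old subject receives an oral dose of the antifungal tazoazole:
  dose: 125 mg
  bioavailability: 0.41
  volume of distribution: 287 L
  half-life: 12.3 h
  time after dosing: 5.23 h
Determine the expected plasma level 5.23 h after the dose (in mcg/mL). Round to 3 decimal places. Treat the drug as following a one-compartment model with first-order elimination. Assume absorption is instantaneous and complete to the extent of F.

Amount reaching circulation = F × Dose = 0.41 × 125.0 = 51.25 mg
C₀ = F·Dose / Vd = 51.25 / 287 = 0.1786 mg/L
k = ln2 / t½ = 0.693147 / 12.3 = 0.05635 h⁻¹
C = C₀ · e^(−k·t) = 0.1786 × e^(−0.05635 × 5.23)
  = 0.1786 × 0.7447 = 0.1330 mg/L
(0.1330 mg/L = 0.1330 mcg/mL)

0.133 mcg/mL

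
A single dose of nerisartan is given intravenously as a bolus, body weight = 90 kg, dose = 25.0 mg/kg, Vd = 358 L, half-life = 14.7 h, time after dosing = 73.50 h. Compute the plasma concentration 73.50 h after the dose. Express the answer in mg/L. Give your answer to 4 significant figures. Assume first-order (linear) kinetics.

0.1964 mg/L

Total dose = 25.0 × 90 = 2250 mg
C₀ = Dose / Vd = 2250 / 358 = 6.285 mg/L
k = ln2 / t½ = 0.693147 / 14.7 = 0.04715 h⁻¹
t / t½ = 73.50 / 14.7 = 5 half-lives
C = C₀ × (1/2)^5 = 6.285 × 0.03125 = 0.1964 mg/L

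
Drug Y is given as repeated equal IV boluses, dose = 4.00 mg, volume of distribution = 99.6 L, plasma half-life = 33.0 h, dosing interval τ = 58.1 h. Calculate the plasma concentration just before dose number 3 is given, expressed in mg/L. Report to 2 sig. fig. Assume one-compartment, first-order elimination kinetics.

0.015 mg/L

C₀ per dose = Dose / Vd = 4.00 / 99.6 = 0.04016 mg/L
k = ln2 / t½ = 0.693147 / 33.0 = 0.02100 h⁻¹
Fraction remaining after one interval: r = e^(−kτ) = e^(−0.02100 × 58.1) = 0.2952
Before dose 3, 2 doses have been given (aged 1τ, 2τ).
C_trough = C₀ × (r + r²) = 0.04016 × (0.2952 + 0.08714) = 0.01535 mg/L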